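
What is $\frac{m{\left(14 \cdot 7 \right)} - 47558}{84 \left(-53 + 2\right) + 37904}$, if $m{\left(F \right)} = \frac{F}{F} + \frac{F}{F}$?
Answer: $- \frac{11889}{8405} \approx -1.4145$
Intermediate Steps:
$m{\left(F \right)} = 2$ ($m{\left(F \right)} = 1 + 1 = 2$)
$\frac{m{\left(14 \cdot 7 \right)} - 47558}{84 \left(-53 + 2\right) + 37904} = \frac{2 - 47558}{84 \left(-53 + 2\right) + 37904} = - \frac{47556}{84 \left(-51\right) + 37904} = - \frac{47556}{-4284 + 37904} = - \frac{47556}{33620} = \left(-47556\right) \frac{1}{33620} = - \frac{11889}{8405}$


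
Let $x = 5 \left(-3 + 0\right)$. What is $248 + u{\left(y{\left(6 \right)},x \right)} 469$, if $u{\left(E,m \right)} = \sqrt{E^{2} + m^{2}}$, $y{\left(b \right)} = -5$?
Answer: $248 + 2345 \sqrt{10} \approx 7663.5$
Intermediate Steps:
$x = -15$ ($x = 5 \left(-3\right) = -15$)
$248 + u{\left(y{\left(6 \right)},x \right)} 469 = 248 + \sqrt{\left(-5\right)^{2} + \left(-15\right)^{2}} \cdot 469 = 248 + \sqrt{25 + 225} \cdot 469 = 248 + \sqrt{250} \cdot 469 = 248 + 5 \sqrt{10} \cdot 469 = 248 + 2345 \sqrt{10}$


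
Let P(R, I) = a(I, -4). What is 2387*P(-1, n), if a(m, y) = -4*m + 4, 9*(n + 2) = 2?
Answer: 238700/9 ≈ 26522.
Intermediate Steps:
n = -16/9 (n = -2 + (1/9)*2 = -2 + 2/9 = -16/9 ≈ -1.7778)
a(m, y) = 4 - 4*m
P(R, I) = 4 - 4*I
2387*P(-1, n) = 2387*(4 - 4*(-16/9)) = 2387*(4 + 64/9) = 2387*(100/9) = 238700/9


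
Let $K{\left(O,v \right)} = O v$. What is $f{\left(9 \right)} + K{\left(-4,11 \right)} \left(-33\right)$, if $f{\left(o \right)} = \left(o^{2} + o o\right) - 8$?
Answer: $1606$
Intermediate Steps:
$f{\left(o \right)} = -8 + 2 o^{2}$ ($f{\left(o \right)} = \left(o^{2} + o^{2}\right) - 8 = 2 o^{2} - 8 = -8 + 2 o^{2}$)
$f{\left(9 \right)} + K{\left(-4,11 \right)} \left(-33\right) = \left(-8 + 2 \cdot 9^{2}\right) + \left(-4\right) 11 \left(-33\right) = \left(-8 + 2 \cdot 81\right) - -1452 = \left(-8 + 162\right) + 1452 = 154 + 1452 = 1606$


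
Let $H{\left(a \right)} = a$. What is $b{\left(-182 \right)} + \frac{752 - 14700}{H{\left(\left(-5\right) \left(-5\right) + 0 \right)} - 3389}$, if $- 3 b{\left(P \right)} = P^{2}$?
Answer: $- \frac{27846823}{2523} \approx -11037.0$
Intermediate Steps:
$b{\left(P \right)} = - \frac{P^{2}}{3}$
$b{\left(-182 \right)} + \frac{752 - 14700}{H{\left(\left(-5\right) \left(-5\right) + 0 \right)} - 3389} = - \frac{\left(-182\right)^{2}}{3} + \frac{752 - 14700}{\left(\left(-5\right) \left(-5\right) + 0\right) - 3389} = \left(- \frac{1}{3}\right) 33124 - \frac{13948}{\left(25 + 0\right) - 3389} = - \frac{33124}{3} - \frac{13948}{25 - 3389} = - \frac{33124}{3} - \frac{13948}{-3364} = - \frac{33124}{3} - - \frac{3487}{841} = - \frac{33124}{3} + \frac{3487}{841} = - \frac{27846823}{2523}$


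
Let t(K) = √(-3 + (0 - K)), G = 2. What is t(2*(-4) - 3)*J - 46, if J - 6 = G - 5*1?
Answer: -46 + 6*√2 ≈ -37.515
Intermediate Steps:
t(K) = √(-3 - K)
J = 3 (J = 6 + (2 - 5*1) = 6 + (2 - 5) = 6 - 3 = 3)
t(2*(-4) - 3)*J - 46 = √(-3 - (2*(-4) - 3))*3 - 46 = √(-3 - (-8 - 3))*3 - 46 = √(-3 - 1*(-11))*3 - 46 = √(-3 + 11)*3 - 46 = √8*3 - 46 = (2*√2)*3 - 46 = 6*√2 - 46 = -46 + 6*√2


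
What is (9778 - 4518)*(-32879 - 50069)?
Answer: -436306480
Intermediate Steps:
(9778 - 4518)*(-32879 - 50069) = 5260*(-82948) = -436306480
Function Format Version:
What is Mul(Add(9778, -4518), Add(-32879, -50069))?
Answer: -436306480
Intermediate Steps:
Mul(Add(9778, -4518), Add(-32879, -50069)) = Mul(5260, -82948) = -436306480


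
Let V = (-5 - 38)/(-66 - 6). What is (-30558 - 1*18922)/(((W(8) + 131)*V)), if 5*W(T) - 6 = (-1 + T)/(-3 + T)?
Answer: -618500/989 ≈ -625.38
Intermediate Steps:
V = 43/72 (V = -43/(-72) = -43*(-1/72) = 43/72 ≈ 0.59722)
W(T) = 6/5 + (-1 + T)/(5*(-3 + T)) (W(T) = 6/5 + ((-1 + T)/(-3 + T))/5 = 6/5 + (-1 + T)/(5*(-3 + T)))
(-30558 - 1*18922)/(((W(8) + 131)*V)) = (-30558 - 1*18922)/((((-19 + 7*8)/(5*(-3 + 8)) + 131)*(43/72))) = (-30558 - 18922)/((((1/5)*(-19 + 56)/5 + 131)*(43/72))) = -49480*72/(43*((1/5)*(1/5)*37 + 131)) = -49480*72/(43*(37/25 + 131)) = -49480/((3312/25)*(43/72)) = -49480/1978/25 = -49480*25/1978 = -618500/989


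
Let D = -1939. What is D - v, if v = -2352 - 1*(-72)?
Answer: 341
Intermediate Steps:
v = -2280 (v = -2352 + 72 = -2280)
D - v = -1939 - 1*(-2280) = -1939 + 2280 = 341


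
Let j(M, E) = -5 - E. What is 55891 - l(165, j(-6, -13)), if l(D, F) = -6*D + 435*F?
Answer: 53401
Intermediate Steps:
55891 - l(165, j(-6, -13)) = 55891 - (-6*165 + 435*(-5 - 1*(-13))) = 55891 - (-990 + 435*(-5 + 13)) = 55891 - (-990 + 435*8) = 55891 - (-990 + 3480) = 55891 - 1*2490 = 55891 - 2490 = 53401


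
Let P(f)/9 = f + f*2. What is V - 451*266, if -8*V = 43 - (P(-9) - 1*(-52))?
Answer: -479981/4 ≈ -1.2000e+5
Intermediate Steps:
P(f) = 27*f (P(f) = 9*(f + f*2) = 9*(f + 2*f) = 9*(3*f) = 27*f)
V = -117/4 (V = -(43 - (27*(-9) - 1*(-52)))/8 = -(43 - (-243 + 52))/8 = -(43 - 1*(-191))/8 = -(43 + 191)/8 = -⅛*234 = -117/4 ≈ -29.250)
V - 451*266 = -117/4 - 451*266 = -117/4 - 119966 = -479981/4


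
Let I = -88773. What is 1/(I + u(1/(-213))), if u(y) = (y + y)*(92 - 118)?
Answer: -213/18908597 ≈ -1.1265e-5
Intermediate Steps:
u(y) = -52*y (u(y) = (2*y)*(-26) = -52*y)
1/(I + u(1/(-213))) = 1/(-88773 - 52/(-213)) = 1/(-88773 - 52*(-1/213)) = 1/(-88773 + 52/213) = 1/(-18908597/213) = -213/18908597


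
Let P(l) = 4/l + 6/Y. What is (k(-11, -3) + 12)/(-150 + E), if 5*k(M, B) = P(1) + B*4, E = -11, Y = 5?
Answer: -38/575 ≈ -0.066087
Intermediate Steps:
P(l) = 6/5 + 4/l (P(l) = 4/l + 6/5 = 6/5 + 4/l)
k(M, B) = 26/25 + 4*B/5 (k(M, B) = ((6/5 + 4/1) + B*4)/5 = ((6/5 + 4*1) + 4*B)/5 = ((6/5 + 4) + 4*B)/5 = (26/5 + 4*B)/5 = 26/25 + 4*B/5)
(k(-11, -3) + 12)/(-150 + E) = ((26/25 + (4/5)*(-3)) + 12)/(-150 - 11) = ((26/25 - 12/5) + 12)/(-161) = -(-34/25 + 12)/161 = -1/161*266/25 = -38/575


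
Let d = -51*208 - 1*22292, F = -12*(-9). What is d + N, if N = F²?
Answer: -21236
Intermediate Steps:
F = 108
d = -32900 (d = -10608 - 22292 = -32900)
N = 11664 (N = 108² = 11664)
d + N = -32900 + 11664 = -21236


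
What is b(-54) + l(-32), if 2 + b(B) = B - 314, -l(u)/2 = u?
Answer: -306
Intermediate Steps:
l(u) = -2*u
b(B) = -316 + B (b(B) = -2 + (B - 314) = -2 + (-314 + B) = -316 + B)
b(-54) + l(-32) = (-316 - 54) - 2*(-32) = -370 + 64 = -306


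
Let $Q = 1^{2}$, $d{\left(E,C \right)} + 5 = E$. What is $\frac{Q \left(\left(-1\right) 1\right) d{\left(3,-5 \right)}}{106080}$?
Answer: $\frac{1}{53040} \approx 1.8854 \cdot 10^{-5}$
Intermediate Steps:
$d{\left(E,C \right)} = -5 + E$
$Q = 1$
$\frac{Q \left(\left(-1\right) 1\right) d{\left(3,-5 \right)}}{106080} = \frac{1 \left(\left(-1\right) 1\right) \left(-5 + 3\right)}{106080} = 1 \left(-1\right) \left(-2\right) \frac{1}{106080} = \left(-1\right) \left(-2\right) \frac{1}{106080} = 2 \cdot \frac{1}{106080} = \frac{1}{53040}$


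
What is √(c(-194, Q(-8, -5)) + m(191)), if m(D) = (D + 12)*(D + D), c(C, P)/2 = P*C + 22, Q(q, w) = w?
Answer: √79530 ≈ 282.01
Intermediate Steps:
c(C, P) = 44 + 2*C*P (c(C, P) = 2*(P*C + 22) = 2*(C*P + 22) = 2*(22 + C*P) = 44 + 2*C*P)
m(D) = 2*D*(12 + D) (m(D) = (12 + D)*(2*D) = 2*D*(12 + D))
√(c(-194, Q(-8, -5)) + m(191)) = √((44 + 2*(-194)*(-5)) + 2*191*(12 + 191)) = √((44 + 1940) + 2*191*203) = √(1984 + 77546) = √79530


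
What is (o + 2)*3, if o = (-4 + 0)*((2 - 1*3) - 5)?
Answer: 78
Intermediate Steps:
o = 24 (o = -4*((2 - 3) - 5) = -4*(-1 - 5) = -4*(-6) = 24)
(o + 2)*3 = (24 + 2)*3 = 26*3 = 78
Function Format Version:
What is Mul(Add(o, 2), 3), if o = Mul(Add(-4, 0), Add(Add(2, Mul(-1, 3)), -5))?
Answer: 78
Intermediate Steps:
o = 24 (o = Mul(-4, Add(Add(2, -3), -5)) = Mul(-4, Add(-1, -5)) = Mul(-4, -6) = 24)
Mul(Add(o, 2), 3) = Mul(Add(24, 2), 3) = Mul(26, 3) = 78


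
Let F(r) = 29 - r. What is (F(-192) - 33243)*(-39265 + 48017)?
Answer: -289008544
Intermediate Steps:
(F(-192) - 33243)*(-39265 + 48017) = ((29 - 1*(-192)) - 33243)*(-39265 + 48017) = ((29 + 192) - 33243)*8752 = (221 - 33243)*8752 = -33022*8752 = -289008544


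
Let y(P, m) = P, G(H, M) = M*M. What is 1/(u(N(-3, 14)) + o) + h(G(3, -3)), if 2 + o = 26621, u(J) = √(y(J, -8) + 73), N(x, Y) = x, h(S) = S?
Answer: 6377166438/708571091 - √70/708571091 ≈ 9.0000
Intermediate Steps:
G(H, M) = M²
u(J) = √(73 + J) (u(J) = √(J + 73) = √(73 + J))
o = 26619 (o = -2 + 26621 = 26619)
1/(u(N(-3, 14)) + o) + h(G(3, -3)) = 1/(√(73 - 3) + 26619) + (-3)² = 1/(√70 + 26619) + 9 = 1/(26619 + √70) + 9 = 9 + 1/(26619 + √70)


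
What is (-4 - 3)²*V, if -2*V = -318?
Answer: 7791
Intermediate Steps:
V = 159 (V = -½*(-318) = 159)
(-4 - 3)²*V = (-4 - 3)²*159 = (-7)²*159 = 49*159 = 7791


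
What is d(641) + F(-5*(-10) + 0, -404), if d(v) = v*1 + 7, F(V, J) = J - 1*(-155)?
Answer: 399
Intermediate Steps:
F(V, J) = 155 + J (F(V, J) = J + 155 = 155 + J)
d(v) = 7 + v (d(v) = v + 7 = 7 + v)
d(641) + F(-5*(-10) + 0, -404) = (7 + 641) + (155 - 404) = 648 - 249 = 399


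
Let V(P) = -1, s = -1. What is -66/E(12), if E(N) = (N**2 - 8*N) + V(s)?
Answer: -66/47 ≈ -1.4043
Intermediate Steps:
E(N) = -1 + N**2 - 8*N (E(N) = (N**2 - 8*N) - 1 = -1 + N**2 - 8*N)
-66/E(12) = -66/(-1 + 12**2 - 8*12) = -66/(-1 + 144 - 96) = -66/47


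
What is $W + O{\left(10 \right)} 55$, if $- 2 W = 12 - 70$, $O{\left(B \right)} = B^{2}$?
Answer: $5529$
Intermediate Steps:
$W = 29$ ($W = - \frac{12 - 70}{2} = \left(- \frac{1}{2}\right) \left(-58\right) = 29$)
$W + O{\left(10 \right)} 55 = 29 + 10^{2} \cdot 55 = 29 + 100 \cdot 55 = 29 + 5500 = 5529$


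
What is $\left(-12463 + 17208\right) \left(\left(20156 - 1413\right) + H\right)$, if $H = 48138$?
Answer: $317350345$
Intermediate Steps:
$\left(-12463 + 17208\right) \left(\left(20156 - 1413\right) + H\right) = \left(-12463 + 17208\right) \left(\left(20156 - 1413\right) + 48138\right) = 4745 \left(\left(20156 - 1413\right) + 48138\right) = 4745 \left(18743 + 48138\right) = 4745 \cdot 66881 = 317350345$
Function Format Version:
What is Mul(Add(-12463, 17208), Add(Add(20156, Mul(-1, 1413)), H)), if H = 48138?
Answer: 317350345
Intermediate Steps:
Mul(Add(-12463, 17208), Add(Add(20156, Mul(-1, 1413)), H)) = Mul(Add(-12463, 17208), Add(Add(20156, Mul(-1, 1413)), 48138)) = Mul(4745, Add(Add(20156, -1413), 48138)) = Mul(4745, Add(18743, 48138)) = Mul(4745, 66881) = 317350345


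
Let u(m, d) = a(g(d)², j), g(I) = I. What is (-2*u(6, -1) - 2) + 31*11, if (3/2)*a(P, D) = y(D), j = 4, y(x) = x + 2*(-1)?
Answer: 1009/3 ≈ 336.33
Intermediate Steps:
y(x) = -2 + x (y(x) = x - 2 = -2 + x)
a(P, D) = -4/3 + 2*D/3 (a(P, D) = 2*(-2 + D)/3 = -4/3 + 2*D/3)
u(m, d) = 4/3 (u(m, d) = -4/3 + (⅔)*4 = -4/3 + 8/3 = 4/3)
(-2*u(6, -1) - 2) + 31*11 = (-2*4/3 - 2) + 31*11 = (-8/3 - 2) + 341 = -14/3 + 341 = 1009/3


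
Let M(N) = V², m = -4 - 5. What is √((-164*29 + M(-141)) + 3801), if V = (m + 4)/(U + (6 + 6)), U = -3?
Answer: I*√77330/9 ≈ 30.898*I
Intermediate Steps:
m = -9
V = -5/9 (V = (-9 + 4)/(-3 + (6 + 6)) = -5/(-3 + 12) = -5/9 ≈ -0.55556)
M(N) = 25/81 (M(N) = (-5/9)² = 25/81)
√((-164*29 + M(-141)) + 3801) = √((-164*29 + 25/81) + 3801) = √((-4756 + 25/81) + 3801) = √(-385211/81 + 3801) = √(-77330/81) = I*√77330/9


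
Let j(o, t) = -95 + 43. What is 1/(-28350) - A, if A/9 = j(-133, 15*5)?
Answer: 13267799/28350 ≈ 468.00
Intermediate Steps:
j(o, t) = -52
A = -468 (A = 9*(-52) = -468)
1/(-28350) - A = 1/(-28350) - 1*(-468) = -1/28350 + 468 = 13267799/28350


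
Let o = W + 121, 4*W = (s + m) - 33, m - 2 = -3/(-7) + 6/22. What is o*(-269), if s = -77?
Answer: -3901307/154 ≈ -25333.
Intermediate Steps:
m = 208/77 (m = 2 + (-3/(-7) + 6/22) = 2 + (-3*(-1/7) + 6*(1/22)) = 2 + (3/7 + 3/11) = 2 + 54/77 = 208/77 ≈ 2.7013)
W = -4131/154 (W = ((-77 + 208/77) - 33)/4 = (-5721/77 - 33)/4 = (1/4)*(-8262/77) = -4131/154 ≈ -26.825)
o = 14503/154 (o = -4131/154 + 121 = 14503/154 ≈ 94.175)
o*(-269) = (14503/154)*(-269) = -3901307/154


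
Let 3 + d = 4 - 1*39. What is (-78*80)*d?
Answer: 237120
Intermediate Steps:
d = -38 (d = -3 + (4 - 1*39) = -3 + (4 - 39) = -3 - 35 = -38)
(-78*80)*d = -78*80*(-38) = -6240*(-38) = 237120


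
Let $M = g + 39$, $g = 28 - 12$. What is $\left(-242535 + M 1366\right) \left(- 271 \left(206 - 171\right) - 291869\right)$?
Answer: $50448166370$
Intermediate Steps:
$g = 16$
$M = 55$ ($M = 16 + 39 = 55$)
$\left(-242535 + M 1366\right) \left(- 271 \left(206 - 171\right) - 291869\right) = \left(-242535 + 55 \cdot 1366\right) \left(- 271 \left(206 - 171\right) - 291869\right) = \left(-242535 + 75130\right) \left(\left(-271\right) 35 - 291869\right) = - 167405 \left(-9485 - 291869\right) = \left(-167405\right) \left(-301354\right) = 50448166370$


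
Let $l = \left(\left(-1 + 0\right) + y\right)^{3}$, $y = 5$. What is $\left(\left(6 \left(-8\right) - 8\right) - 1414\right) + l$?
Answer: $-1406$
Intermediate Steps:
$l = 64$ ($l = \left(\left(-1 + 0\right) + 5\right)^{3} = \left(-1 + 5\right)^{3} = 4^{3} = 64$)
$\left(\left(6 \left(-8\right) - 8\right) - 1414\right) + l = \left(\left(6 \left(-8\right) - 8\right) - 1414\right) + 64 = \left(\left(-48 - 8\right) - 1414\right) + 64 = \left(-56 - 1414\right) + 64 = -1470 + 64 = -1406$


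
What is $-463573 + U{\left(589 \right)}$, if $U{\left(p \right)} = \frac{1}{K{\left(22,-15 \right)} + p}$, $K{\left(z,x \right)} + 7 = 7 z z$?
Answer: $- \frac{1840384809}{3970} \approx -4.6357 \cdot 10^{5}$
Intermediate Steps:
$K{\left(z,x \right)} = -7 + 7 z^{2}$ ($K{\left(z,x \right)} = -7 + 7 z z = -7 + 7 z^{2}$)
$U{\left(p \right)} = \frac{1}{3381 + p}$ ($U{\left(p \right)} = \frac{1}{\left(-7 + 7 \cdot 22^{2}\right) + p} = \frac{1}{\left(-7 + 7 \cdot 484\right) + p} = \frac{1}{\left(-7 + 3388\right) + p} = \frac{1}{3381 + p}$)
$-463573 + U{\left(589 \right)} = -463573 + \frac{1}{3381 + 589} = -463573 + \frac{1}{3970} = - \frac{1840384809}{3970}$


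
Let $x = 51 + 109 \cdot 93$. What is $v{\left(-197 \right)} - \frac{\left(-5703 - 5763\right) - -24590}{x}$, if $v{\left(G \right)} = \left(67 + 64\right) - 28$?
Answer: $\frac{259060}{2547} \approx 101.71$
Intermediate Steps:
$x = 10188$ ($x = 51 + 10137 = 10188$)
$v{\left(G \right)} = 103$ ($v{\left(G \right)} = 131 - 28 = 103$)
$v{\left(-197 \right)} - \frac{\left(-5703 - 5763\right) - -24590}{x} = 103 - \frac{\left(-5703 - 5763\right) - -24590}{10188} = 103 - \left(-11466 + 24590\right) \frac{1}{10188} = 103 - 13124 \cdot \frac{1}{10188} = 103 - \frac{3281}{2547} = \frac{259060}{2547}$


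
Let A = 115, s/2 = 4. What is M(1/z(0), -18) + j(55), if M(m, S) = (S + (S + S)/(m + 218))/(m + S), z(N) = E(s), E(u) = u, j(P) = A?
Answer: 28950109/249535 ≈ 116.02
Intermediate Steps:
s = 8 (s = 2*4 = 8)
j(P) = 115
z(N) = 8
M(m, S) = (S + 2*S/(218 + m))/(S + m) (M(m, S) = (S + (2*S)/(218 + m))/(S + m) = (S + 2*S/(218 + m))/(S + m))
M(1/z(0), -18) + j(55) = -18*(220 + 1/8)/((1/8)² + 218*(-18) + 218/8 - 18/8) + 115 = -18*(220 + ⅛)/((⅛)² - 3924 + 218*(⅛) - 18*⅛) + 115 = -18*1761/8/(1/64 - 3924 + 109/4 - 9/4) + 115 = -18*1761/8/(-249535/64) + 115 = -18*(-64/249535)*1761/8 + 115 = 253584/249535 + 115 = 28950109/249535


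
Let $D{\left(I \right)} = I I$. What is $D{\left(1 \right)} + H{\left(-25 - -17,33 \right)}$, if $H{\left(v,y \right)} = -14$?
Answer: $-13$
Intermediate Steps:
$D{\left(I \right)} = I^{2}$
$D{\left(1 \right)} + H{\left(-25 - -17,33 \right)} = 1^{2} - 14 = 1 - 14 = -13$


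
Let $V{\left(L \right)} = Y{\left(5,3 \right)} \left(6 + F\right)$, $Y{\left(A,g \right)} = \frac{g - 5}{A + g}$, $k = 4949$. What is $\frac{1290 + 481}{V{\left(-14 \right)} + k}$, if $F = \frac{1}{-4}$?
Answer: $\frac{28336}{79161} \approx 0.35795$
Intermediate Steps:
$F = - \frac{1}{4} \approx -0.25$
$Y{\left(A,g \right)} = \frac{-5 + g}{A + g}$
$V{\left(L \right)} = - \frac{23}{16}$ ($V{\left(L \right)} = \frac{-5 + 3}{5 + 3} \left(6 - \frac{1}{4}\right) = \frac{1}{8} \left(-2\right) \frac{23}{4} = \left(- \frac{1}{4}\right) \frac{23}{4} = - \frac{23}{16}$)
$\frac{1290 + 481}{V{\left(-14 \right)} + k} = \frac{1290 + 481}{- \frac{23}{16} + 4949} = \frac{1771}{\frac{79161}{16}} = 1771 \cdot \frac{16}{79161} = \frac{28336}{79161}$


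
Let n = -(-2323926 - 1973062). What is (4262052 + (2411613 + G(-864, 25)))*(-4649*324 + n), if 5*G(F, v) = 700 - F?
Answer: 93125749670968/5 ≈ 1.8625e+13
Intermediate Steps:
n = 4296988 (n = -1*(-4296988) = 4296988)
G(F, v) = 140 - F/5 (G(F, v) = (700 - F)/5 = 140 - F/5)
(4262052 + (2411613 + G(-864, 25)))*(-4649*324 + n) = (4262052 + (2411613 + (140 - 1/5*(-864))))*(-4649*324 + 4296988) = (4262052 + (2411613 + (140 + 864/5)))*(-1506276 + 4296988) = (4262052 + (2411613 + 1564/5))*2790712 = (4262052 + 12059629/5)*2790712 = (33369889/5)*2790712 = 93125749670968/5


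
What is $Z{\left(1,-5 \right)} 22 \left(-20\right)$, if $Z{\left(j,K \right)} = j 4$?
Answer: $-1760$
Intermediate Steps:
$Z{\left(j,K \right)} = 4 j$
$Z{\left(1,-5 \right)} 22 \left(-20\right) = 4 \cdot 1 \cdot 22 \left(-20\right) = 4 \cdot 22 \left(-20\right) = 88 \left(-20\right) = -1760$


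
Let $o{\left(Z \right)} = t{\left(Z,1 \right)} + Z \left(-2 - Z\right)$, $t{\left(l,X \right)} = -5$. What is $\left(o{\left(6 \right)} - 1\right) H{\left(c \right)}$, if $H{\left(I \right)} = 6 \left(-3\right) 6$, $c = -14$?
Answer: $5832$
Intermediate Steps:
$o{\left(Z \right)} = -5 + Z \left(-2 - Z\right)$
$H{\left(I \right)} = -108$ ($H{\left(I \right)} = \left(-18\right) 6 = -108$)
$\left(o{\left(6 \right)} - 1\right) H{\left(c \right)} = \left(\left(-5 - 6^{2} - 12\right) - 1\right) \left(-108\right) = \left(\left(-5 - 36 - 12\right) - 1\right) \left(-108\right) = \left(-53 - 1\right) \left(-108\right) = \left(-54\right) \left(-108\right) = 5832$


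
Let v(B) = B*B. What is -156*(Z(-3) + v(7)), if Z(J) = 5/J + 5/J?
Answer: -7124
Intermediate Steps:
v(B) = B**2
Z(J) = 10/J
-156*(Z(-3) + v(7)) = -156*(10/(-3) + 7**2) = -156*(10*(-1/3) + 49) = -156*(-10/3 + 49) = -156*137/3 = -7124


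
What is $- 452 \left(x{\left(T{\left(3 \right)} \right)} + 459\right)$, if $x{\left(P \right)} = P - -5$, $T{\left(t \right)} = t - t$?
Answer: $-209728$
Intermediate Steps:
$T{\left(t \right)} = 0$
$x{\left(P \right)} = 5 + P$ ($x{\left(P \right)} = P + 5 = 5 + P$)
$- 452 \left(x{\left(T{\left(3 \right)} \right)} + 459\right) = - 452 \left(\left(5 + 0\right) + 459\right) = - 452 \left(5 + 459\right) = \left(-452\right) 464 = -209728$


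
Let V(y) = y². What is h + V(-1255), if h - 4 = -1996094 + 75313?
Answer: -345752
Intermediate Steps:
h = -1920777 (h = 4 + (-1996094 + 75313) = 4 - 1920781 = -1920777)
h + V(-1255) = -1920777 + (-1255)² = -1920777 + 1575025 = -345752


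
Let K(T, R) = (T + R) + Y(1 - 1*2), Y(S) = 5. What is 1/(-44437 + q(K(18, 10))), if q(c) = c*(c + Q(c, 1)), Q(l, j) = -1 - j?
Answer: -1/43414 ≈ -2.3034e-5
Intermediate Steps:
K(T, R) = 5 + R + T (K(T, R) = (T + R) + 5 = (R + T) + 5 = 5 + R + T)
q(c) = c*(-2 + c) (q(c) = c*(c + (-1 - 1*1)) = c*(c + (-1 - 1)) = c*(c - 2) = c*(-2 + c))
1/(-44437 + q(K(18, 10))) = 1/(-44437 + (5 + 10 + 18)*(-2 + (5 + 10 + 18))) = 1/(-44437 + 33*(-2 + 33)) = 1/(-44437 + 33*31) = 1/(-44437 + 1023) = 1/(-43414) = -1/43414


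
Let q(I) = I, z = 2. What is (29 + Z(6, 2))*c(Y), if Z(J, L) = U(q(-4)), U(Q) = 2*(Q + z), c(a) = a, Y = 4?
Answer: 100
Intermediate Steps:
U(Q) = 4 + 2*Q (U(Q) = 2*(Q + 2) = 2*(2 + Q) = 4 + 2*Q)
Z(J, L) = -4 (Z(J, L) = 4 + 2*(-4) = 4 - 8 = -4)
(29 + Z(6, 2))*c(Y) = (29 - 4)*4 = 25*4 = 100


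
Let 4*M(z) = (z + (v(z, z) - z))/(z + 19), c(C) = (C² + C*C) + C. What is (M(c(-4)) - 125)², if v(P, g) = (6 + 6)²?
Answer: 34093921/2209 ≈ 15434.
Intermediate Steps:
c(C) = C + 2*C² (c(C) = (C² + C²) + C = 2*C² + C = C + 2*C²)
v(P, g) = 144 (v(P, g) = 12² = 144)
M(z) = 36/(19 + z) (M(z) = ((z + (144 - z))/(z + 19))/4 = (144/(19 + z))/4 = 36/(19 + z))
(M(c(-4)) - 125)² = (36/(19 - 4*(1 + 2*(-4))) - 125)² = (36/(19 - 4*(1 - 8)) - 125)² = (36/(19 - 4*(-7)) - 125)² = (36/(19 + 28) - 125)² = (36/47 - 125)² = (-5839/47)² = 34093921/2209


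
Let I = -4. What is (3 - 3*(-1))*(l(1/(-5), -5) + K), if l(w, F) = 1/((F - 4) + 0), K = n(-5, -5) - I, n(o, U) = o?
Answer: -20/3 ≈ -6.6667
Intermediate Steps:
K = -1 (K = -5 - 1*(-4) = -5 + 4 = -1)
l(w, F) = 1/(-4 + F) (l(w, F) = 1/((-4 + F) + 0) = 1/(-4 + F))
(3 - 3*(-1))*(l(1/(-5), -5) + K) = (3 - 3*(-1))*(1/(-4 - 5) - 1) = (3 + 3)*(1/(-9) - 1) = 6*(-⅑ - 1) = 6*(-10/9) = -20/3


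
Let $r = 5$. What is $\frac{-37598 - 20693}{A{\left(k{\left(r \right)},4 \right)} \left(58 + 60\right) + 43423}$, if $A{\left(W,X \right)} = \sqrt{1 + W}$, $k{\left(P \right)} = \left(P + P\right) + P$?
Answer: $- \frac{58291}{43895} \approx -1.328$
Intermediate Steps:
$k{\left(P \right)} = 3 P$ ($k{\left(P \right)} = 2 P + P = 3 P$)
$\frac{-37598 - 20693}{A{\left(k{\left(r \right)},4 \right)} \left(58 + 60\right) + 43423} = \frac{-37598 - 20693}{\sqrt{1 + 3 \cdot 5} \left(58 + 60\right) + 43423} = - \frac{58291}{\sqrt{1 + 15} \cdot 118 + 43423} = - \frac{58291}{\sqrt{16} \cdot 118 + 43423} = - \frac{58291}{4 \cdot 118 + 43423} = - \frac{58291}{472 + 43423} = - \frac{58291}{43895}$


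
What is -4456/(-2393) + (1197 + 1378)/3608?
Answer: 22239223/8633944 ≈ 2.5758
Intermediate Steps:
-4456/(-2393) + (1197 + 1378)/3608 = -4456*(-1/2393) + 2575*(1/3608) = 4456/2393 + 2575/3608 = 22239223/8633944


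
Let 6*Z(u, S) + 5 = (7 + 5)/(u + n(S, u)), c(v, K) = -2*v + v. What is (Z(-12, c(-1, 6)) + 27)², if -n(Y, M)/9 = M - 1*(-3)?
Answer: 1452025/2116 ≈ 686.21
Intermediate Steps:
n(Y, M) = -27 - 9*M (n(Y, M) = -9*(M - 1*(-3)) = -9*(M + 3) = -9*(3 + M) = -27 - 9*M)
c(v, K) = -v
Z(u, S) = -⅚ + 2/(-27 - 8*u) (Z(u, S) = -⅚ + ((7 + 5)/(u + (-27 - 9*u)))/6 = -⅚ + (12/(-27 - 8*u))/6 = -⅚ + 2/(-27 - 8*u))
(Z(-12, c(-1, 6)) + 27)² = ((-147 - 40*(-12))/(6*(27 + 8*(-12))) + 27)² = ((-147 + 480)/(6*(27 - 96)) + 27)² = ((⅙)*333/(-69) + 27)² = ((⅙)*(-1/69)*333 + 27)² = (-37/46 + 27)² = (1205/46)² = 1452025/2116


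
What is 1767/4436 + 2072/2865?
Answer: 14253847/12709140 ≈ 1.1215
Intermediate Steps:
1767/4436 + 2072/2865 = 14253847/12709140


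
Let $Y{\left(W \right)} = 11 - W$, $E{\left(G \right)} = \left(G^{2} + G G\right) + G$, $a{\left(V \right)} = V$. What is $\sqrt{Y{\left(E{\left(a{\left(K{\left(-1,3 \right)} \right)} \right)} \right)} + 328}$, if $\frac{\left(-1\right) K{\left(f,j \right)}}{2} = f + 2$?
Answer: $3 \sqrt{37} \approx 18.248$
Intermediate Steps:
$K{\left(f,j \right)} = -4 - 2 f$ ($K{\left(f,j \right)} = - 2 \left(f + 2\right) = - 2 \left(2 + f\right) = -4 - 2 f$)
$E{\left(G \right)} = G + 2 G^{2}$ ($E{\left(G \right)} = \left(G^{2} + G^{2}\right) + G = 2 G^{2} + G = G + 2 G^{2}$)
$\sqrt{Y{\left(E{\left(a{\left(K{\left(-1,3 \right)} \right)} \right)} \right)} + 328} = \sqrt{\left(11 - \left(-4 - -2\right) \left(1 + 2 \left(-4 - -2\right)\right)\right) + 328} = \sqrt{\left(11 - \left(-4 + 2\right) \left(1 + 2 \left(-4 + 2\right)\right)\right) + 328} = \sqrt{\left(11 - - 2 \left(1 + 2 \left(-2\right)\right)\right) + 328} = \sqrt{\left(11 - - 2 \left(1 - 4\right)\right) + 328} = \sqrt{\left(11 - \left(-2\right) \left(-3\right)\right) + 328} = \sqrt{\left(11 - 6\right) + 328} = \sqrt{5 + 328} = \sqrt{333} = 3 \sqrt{37}$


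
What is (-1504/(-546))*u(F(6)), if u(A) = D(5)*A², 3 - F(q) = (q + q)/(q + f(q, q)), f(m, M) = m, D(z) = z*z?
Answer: 75200/273 ≈ 275.46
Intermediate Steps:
D(z) = z²
F(q) = 2 (F(q) = 3 - (q + q)/(q + q) = 3 - 2*q/(2*q) = 3 - 2*q*1/(2*q) = 3 - 1*1 = 3 - 1 = 2)
u(A) = 25*A² (u(A) = 5²*A² = 25*A²)
(-1504/(-546))*u(F(6)) = (-1504/(-546))*(25*2²) = (-1504*(-1/546))*(25*4) = (752/273)*100 = 75200/273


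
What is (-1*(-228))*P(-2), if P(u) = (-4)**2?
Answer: 3648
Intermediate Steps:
P(u) = 16
(-1*(-228))*P(-2) = -1*(-228)*16 = 228*16 = 3648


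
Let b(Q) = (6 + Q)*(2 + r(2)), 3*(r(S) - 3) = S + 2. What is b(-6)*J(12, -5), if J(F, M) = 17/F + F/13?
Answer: 0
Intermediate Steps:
r(S) = 11/3 + S/3 (r(S) = 3 + (S + 2)/3 = 3 + (2 + S)/3 = 3 + (2/3 + S/3) = 11/3 + S/3)
J(F, M) = 17/F + F/13 (J(F, M) = 17/F + F*(1/13) = 17/F + F/13)
b(Q) = 38 + 19*Q/3 (b(Q) = (6 + Q)*(2 + (11/3 + (1/3)*2)) = (6 + Q)*(2 + (11/3 + 2/3)) = (6 + Q)*(2 + 13/3) = (6 + Q)*(19/3) = 38 + 19*Q/3)
b(-6)*J(12, -5) = (38 + (19/3)*(-6))*(17/12 + (1/13)*12) = (38 - 38)*(17*(1/12) + 12/13) = 0*(17/12 + 12/13) = 0*(365/156) = 0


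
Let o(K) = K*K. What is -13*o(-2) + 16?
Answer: -36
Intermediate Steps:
o(K) = K**2
-13*o(-2) + 16 = -13*(-2)**2 + 16 = -13*4 + 16 = -52 + 16 = -36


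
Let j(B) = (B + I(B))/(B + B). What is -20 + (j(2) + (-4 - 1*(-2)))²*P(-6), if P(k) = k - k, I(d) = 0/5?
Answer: -20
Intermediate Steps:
I(d) = 0 (I(d) = 0*(⅕) = 0)
P(k) = 0
j(B) = ½ (j(B) = (B + 0)/(B + B) = B/((2*B)) = B*(1/(2*B)) = ½)
-20 + (j(2) + (-4 - 1*(-2)))²*P(-6) = -20 + (½ + (-4 - 1*(-2)))²*0 = -20 + (½ + (-4 + 2))²*0 = -20 + (½ - 2)²*0 = -20 + (-3/2)²*0 = -20 + (9/4)*0 = -20 + 0 = -20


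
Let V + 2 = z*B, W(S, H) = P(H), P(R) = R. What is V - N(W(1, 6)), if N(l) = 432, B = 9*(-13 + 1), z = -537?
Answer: 57562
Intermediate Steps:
W(S, H) = H
B = -108 (B = 9*(-12) = -108)
V = 57994 (V = -2 - 537*(-108) = -2 + 57996 = 57994)
V - N(W(1, 6)) = 57994 - 1*432 = 57994 - 432 = 57562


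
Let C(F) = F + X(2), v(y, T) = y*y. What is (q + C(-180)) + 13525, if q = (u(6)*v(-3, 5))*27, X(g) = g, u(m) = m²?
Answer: 22095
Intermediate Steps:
v(y, T) = y²
q = 8748 (q = (6²*(-3)²)*27 = (36*9)*27 = 324*27 = 8748)
C(F) = 2 + F (C(F) = F + 2 = 2 + F)
(q + C(-180)) + 13525 = (8748 + (2 - 180)) + 13525 = (8748 - 178) + 13525 = 8570 + 13525 = 22095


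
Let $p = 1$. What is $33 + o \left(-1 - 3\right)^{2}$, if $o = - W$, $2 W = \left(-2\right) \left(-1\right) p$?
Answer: $17$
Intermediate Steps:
$W = 1$ ($W = \frac{\left(-2\right) \left(-1\right) 1}{2} = \frac{2 \cdot 1}{2} = \frac{1}{2} \cdot 2 = 1$)
$o = -1$ ($o = \left(-1\right) 1 = -1$)
$33 + o \left(-1 - 3\right)^{2} = 33 - \left(-1 - 3\right)^{2} = 33 - \left(-4\right)^{2} = 33 - 16 = 17$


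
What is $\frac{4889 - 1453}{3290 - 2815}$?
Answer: $\frac{3436}{475} \approx 7.2337$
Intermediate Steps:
$\frac{4889 - 1453}{3290 - 2815} = \frac{3436}{475}$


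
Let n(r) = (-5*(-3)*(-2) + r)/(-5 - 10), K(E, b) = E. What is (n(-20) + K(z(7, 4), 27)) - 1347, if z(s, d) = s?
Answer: -4010/3 ≈ -1336.7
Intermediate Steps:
n(r) = 2 - r/15 (n(r) = (15*(-2) + r)/(-15) = (-30 + r)*(-1/15) = 2 - r/15)
(n(-20) + K(z(7, 4), 27)) - 1347 = ((2 - 1/15*(-20)) + 7) - 1347 = ((2 + 4/3) + 7) - 1347 = (10/3 + 7) - 1347 = 31/3 - 1347 = -4010/3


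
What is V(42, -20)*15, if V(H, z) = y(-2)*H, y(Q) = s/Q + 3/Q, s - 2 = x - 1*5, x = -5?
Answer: 1575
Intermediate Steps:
s = -8 (s = 2 + (-5 - 1*5) = 2 + (-5 - 5) = 2 - 10 = -8)
y(Q) = -5/Q (y(Q) = -8/Q + 3/Q = -5/Q)
V(H, z) = 5*H/2 (V(H, z) = (-5/(-2))*H = (-5*(-½))*H = 5*H/2)
V(42, -20)*15 = ((5/2)*42)*15 = 105*15 = 1575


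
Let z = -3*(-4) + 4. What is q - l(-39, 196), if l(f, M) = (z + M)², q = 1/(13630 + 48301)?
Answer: -2783426863/61931 ≈ -44944.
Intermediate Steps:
z = 16 (z = 12 + 4 = 16)
q = 1/61931 ≈ 1.6147e-5
l(f, M) = (16 + M)²
q - l(-39, 196) = 1/61931 - (16 + 196)² = 1/61931 - 1*212² = 1/61931 - 1*44944 = 1/61931 - 44944 = -2783426863/61931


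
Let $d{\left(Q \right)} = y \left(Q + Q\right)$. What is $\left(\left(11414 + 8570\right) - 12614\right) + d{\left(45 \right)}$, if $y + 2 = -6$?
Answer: $6650$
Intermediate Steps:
$y = -8$ ($y = -2 - 6 = -8$)
$d{\left(Q \right)} = - 16 Q$ ($d{\left(Q \right)} = - 8 \left(Q + Q\right) = - 8 \cdot 2 Q = - 16 Q$)
$\left(\left(11414 + 8570\right) - 12614\right) + d{\left(45 \right)} = \left(\left(11414 + 8570\right) - 12614\right) - 720 = \left(19984 - 12614\right) - 720 = 7370 - 720 = 6650$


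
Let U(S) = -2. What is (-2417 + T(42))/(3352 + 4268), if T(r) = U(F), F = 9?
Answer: -2419/7620 ≈ -0.31745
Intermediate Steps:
T(r) = -2
(-2417 + T(42))/(3352 + 4268) = (-2417 - 2)/(3352 + 4268) = -2419/7620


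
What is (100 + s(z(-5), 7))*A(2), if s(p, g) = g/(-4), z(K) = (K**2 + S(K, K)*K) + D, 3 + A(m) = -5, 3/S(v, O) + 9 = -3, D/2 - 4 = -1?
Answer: -786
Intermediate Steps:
D = 6 (D = 8 + 2*(-1) = 8 - 2 = 6)
S(v, O) = -1/4 (S(v, O) = 3/(-9 - 3) = 3/(-12) = 3*(-1/12) = -1/4)
A(m) = -8 (A(m) = -3 - 5 = -8)
z(K) = 6 + K**2 - K/4 (z(K) = (K**2 - K/4) + 6 = 6 + K**2 - K/4)
s(p, g) = -g/4 (s(p, g) = g*(-1/4) = -g/4)
(100 + s(z(-5), 7))*A(2) = (100 - 1/4*7)*(-8) = (100 - 7/4)*(-8) = (393/4)*(-8) = -786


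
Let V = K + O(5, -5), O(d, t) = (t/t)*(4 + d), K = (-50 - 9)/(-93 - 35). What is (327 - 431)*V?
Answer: -15743/16 ≈ -983.94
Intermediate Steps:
K = 59/128 (K = -59/(-128) = -59*(-1/128) = 59/128 ≈ 0.46094)
O(d, t) = 4 + d (O(d, t) = 1*(4 + d) = 4 + d)
V = 1211/128 (V = 59/128 + (4 + 5) = 59/128 + 9 = 1211/128 ≈ 9.4609)
(327 - 431)*V = (327 - 431)*(1211/128) = -104*1211/128 = -15743/16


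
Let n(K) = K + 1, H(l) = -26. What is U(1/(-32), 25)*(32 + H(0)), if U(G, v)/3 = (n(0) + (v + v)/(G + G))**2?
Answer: 11491218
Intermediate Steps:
n(K) = 1 + K
U(G, v) = 3*(1 + v/G)**2 (U(G, v) = 3*((1 + 0) + (v + v)/(G + G))**2 = 3*(1 + (2*v)/((2*G)))**2 = 3*(1 + (2*v)*(1/(2*G)))**2 = 3*(1 + v/G)**2)
U(1/(-32), 25)*(32 + H(0)) = (3*(1/(-32) + 25)**2/(1/(-32))**2)*(32 - 26) = (3*(-1/32 + 25)**2/(-1/32)**2)*6 = (3*1024*(799/32)**2)*6 = (3*1024*(638401/1024))*6 = 1915203*6 = 11491218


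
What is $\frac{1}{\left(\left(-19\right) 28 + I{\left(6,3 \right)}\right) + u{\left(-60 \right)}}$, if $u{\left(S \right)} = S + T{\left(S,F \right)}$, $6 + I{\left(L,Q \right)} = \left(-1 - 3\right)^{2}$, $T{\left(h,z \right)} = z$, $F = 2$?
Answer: $- \frac{1}{580} \approx -0.0017241$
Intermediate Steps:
$I{\left(L,Q \right)} = 10$ ($I{\left(L,Q \right)} = -6 + \left(-1 - 3\right)^{2} = -6 + \left(-4\right)^{2} = -6 + 16 = 10$)
$u{\left(S \right)} = 2 + S$ ($u{\left(S \right)} = S + 2 = 2 + S$)
$\frac{1}{\left(\left(-19\right) 28 + I{\left(6,3 \right)}\right) + u{\left(-60 \right)}} = \frac{1}{\left(\left(-19\right) 28 + 10\right) + \left(2 - 60\right)} = \frac{1}{\left(-532 + 10\right) - 58} = \frac{1}{-522 - 58} = \frac{1}{-580} = - \frac{1}{580}$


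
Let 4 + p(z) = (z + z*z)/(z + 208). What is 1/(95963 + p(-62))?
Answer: 73/7006898 ≈ 1.0418e-5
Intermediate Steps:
p(z) = -4 + (z + z²)/(208 + z) (p(z) = -4 + (z + z*z)/(z + 208) = -4 + (z + z²)/(208 + z))
1/(95963 + p(-62)) = 1/(95963 + (-832 + (-62)² - 3*(-62))/(208 - 62)) = 1/(95963 + (-832 + 3844 + 186)/146) = 1/(95963 + (1/146)*3198) = 1/(95963 + 1599/73) = 1/(7006898/73) = 73/7006898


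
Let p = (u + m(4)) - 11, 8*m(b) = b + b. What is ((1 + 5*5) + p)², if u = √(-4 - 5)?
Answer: 247 + 96*I ≈ 247.0 + 96.0*I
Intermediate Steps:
m(b) = b/4 (m(b) = (b + b)/8 = (2*b)/8 = b/4)
u = 3*I (u = √(-9) = 3*I ≈ 3.0*I)
p = -10 + 3*I (p = (3*I + (¼)*4) - 11 = (3*I + 1) - 11 = (1 + 3*I) - 11 = -10 + 3*I ≈ -10.0 + 3.0*I)
((1 + 5*5) + p)² = ((1 + 5*5) + (-10 + 3*I))² = ((1 + 25) + (-10 + 3*I))² = (26 + (-10 + 3*I))² = (16 + 3*I)²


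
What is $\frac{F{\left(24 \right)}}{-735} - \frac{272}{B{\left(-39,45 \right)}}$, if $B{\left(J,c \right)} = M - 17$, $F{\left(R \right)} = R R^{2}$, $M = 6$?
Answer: $\frac{15952}{2695} \approx 5.9191$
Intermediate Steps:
$F{\left(R \right)} = R^{3}$
$B{\left(J,c \right)} = -11$ ($B{\left(J,c \right)} = 6 - 17 = -11$)
$\frac{F{\left(24 \right)}}{-735} - \frac{272}{B{\left(-39,45 \right)}} = \frac{24^{3}}{-735} - \frac{272}{-11} = 13824 \left(- \frac{1}{735}\right) - - \frac{272}{11} = - \frac{4608}{245} + \frac{272}{11} = \frac{15952}{2695}$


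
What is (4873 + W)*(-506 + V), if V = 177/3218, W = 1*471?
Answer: -4350366032/1609 ≈ -2.7038e+6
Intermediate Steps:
W = 471
V = 177/3218 (V = 177*(1/3218) = 177/3218 ≈ 0.055003)
(4873 + W)*(-506 + V) = (4873 + 471)*(-506 + 177/3218) = 5344*(-1628131/3218) = -4350366032/1609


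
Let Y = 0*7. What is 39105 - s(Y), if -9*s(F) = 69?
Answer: 117338/3 ≈ 39113.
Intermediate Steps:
Y = 0
s(F) = -23/3 (s(F) = -⅑*69 = -23/3)
39105 - s(Y) = 39105 - 1*(-23/3) = 39105 + 23/3 = 117338/3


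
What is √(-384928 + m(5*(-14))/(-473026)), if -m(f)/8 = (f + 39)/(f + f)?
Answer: 3*I*√2930779304557366955/8277955 ≈ 620.43*I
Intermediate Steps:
m(f) = -4*(39 + f)/f (m(f) = -8*(f + 39)/(f + f) = -8*(39 + f)/(2*f) = -8*(39 + f)*1/(2*f) = -4*(39 + f)/f)
√(-384928 + m(5*(-14))/(-473026)) = √(-384928 + (-4 - 156/(5*(-14)))/(-473026)) = √(-384928 + (-4 - 156/(-70))*(-1/473026)) = √(-384928 + (-4 - 156*(-1/70))*(-1/473026)) = √(-384928 + (-4 + 78/35)*(-1/473026)) = √(-384928 - 62/35*(-1/473026)) = √(-384928 + 31/8277955) = √(-3186416662209/8277955) = 3*I*√2930779304557366955/8277955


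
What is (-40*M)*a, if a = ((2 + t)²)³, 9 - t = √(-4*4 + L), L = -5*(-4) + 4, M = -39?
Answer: 5686438680 - 3692488800*√2 ≈ 4.6447e+8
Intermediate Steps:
L = 24 (L = 20 + 4 = 24)
t = 9 - 2*√2 (t = 9 - √(-4*4 + 24) = 9 - √(-16 + 24) = 9 - √8 = 9 - 2*√2 ≈ 6.1716)
a = (11 - 2*√2)⁶ (a = ((2 + (9 - 2*√2))²)³ = ((11 - 2*√2)²)³ = (11 - 2*√2)⁶ ≈ 2.9774e+5)
(-40*M)*a = (-40*(-39))*(3645153 - 2366980*√2) = 1560*(3645153 - 2366980*√2) = 5686438680 - 3692488800*√2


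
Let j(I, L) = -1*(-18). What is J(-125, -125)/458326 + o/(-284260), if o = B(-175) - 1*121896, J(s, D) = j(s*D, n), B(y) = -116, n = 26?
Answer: 6990798574/16285468595 ≈ 0.42927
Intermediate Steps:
j(I, L) = 18
J(s, D) = 18
o = -122012 (o = -116 - 1*121896 = -116 - 121896 = -122012)
J(-125, -125)/458326 + o/(-284260) = 18/458326 - 122012/(-284260) = 18*(1/458326) - 122012*(-1/284260) = 9/229163 + 30503/71065 = 6990798574/16285468595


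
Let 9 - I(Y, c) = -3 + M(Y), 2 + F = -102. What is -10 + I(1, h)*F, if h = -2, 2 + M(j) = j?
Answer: -1362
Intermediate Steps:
F = -104 (F = -2 - 102 = -104)
M(j) = -2 + j
I(Y, c) = 14 - Y (I(Y, c) = 9 - (-3 + (-2 + Y)) = 9 - (-5 + Y) = 9 + (5 - Y) = 14 - Y)
-10 + I(1, h)*F = -10 + (14 - 1*1)*(-104) = -10 + (14 - 1)*(-104) = -10 + 13*(-104) = -10 - 1352 = -1362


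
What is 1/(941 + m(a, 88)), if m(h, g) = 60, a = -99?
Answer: 1/1001 ≈ 0.00099900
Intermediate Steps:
1/(941 + m(a, 88)) = 1/(941 + 60) = 1/1001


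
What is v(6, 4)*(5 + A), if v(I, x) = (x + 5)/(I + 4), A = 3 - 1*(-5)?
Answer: 117/10 ≈ 11.700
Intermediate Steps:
A = 8 (A = 3 + 5 = 8)
v(I, x) = (5 + x)/(4 + I)
v(6, 4)*(5 + A) = ((5 + 4)/(4 + 6))*(5 + 8) = (9/10)*13 = 117/10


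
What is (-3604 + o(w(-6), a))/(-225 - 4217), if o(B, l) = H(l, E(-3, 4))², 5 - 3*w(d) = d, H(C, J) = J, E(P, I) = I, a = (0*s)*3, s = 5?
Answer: 1794/2221 ≈ 0.80774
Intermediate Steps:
a = 0 (a = (0*5)*3 = 0*3 = 0)
w(d) = 5/3 - d/3
o(B, l) = 16 (o(B, l) = 4² = 16)
(-3604 + o(w(-6), a))/(-225 - 4217) = (-3604 + 16)/(-225 - 4217) = -3588/(-4442) = -3588*(-1/4442) = 1794/2221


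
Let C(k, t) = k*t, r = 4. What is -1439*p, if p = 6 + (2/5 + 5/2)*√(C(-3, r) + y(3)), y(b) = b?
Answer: -8634 - 125193*I/10 ≈ -8634.0 - 12519.0*I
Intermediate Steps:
p = 6 + 87*I/10 (p = 6 + (2/5 + 5/2)*√(-3*4 + 3) = 6 + (2*(⅕) + 5*(½))*√(-12 + 3) = 6 + (⅖ + 5/2)*√(-9) = 6 + 29*(3*I)/10 = 6 + 87*I/10 ≈ 6.0 + 8.7*I)
-1439*p = -1439*(6 + 87*I/10) = -8634 - 125193*I/10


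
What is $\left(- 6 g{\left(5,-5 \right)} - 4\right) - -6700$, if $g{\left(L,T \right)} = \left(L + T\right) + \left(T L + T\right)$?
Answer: $6876$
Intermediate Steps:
$g{\left(L,T \right)} = L + 2 T + L T$ ($g{\left(L,T \right)} = \left(L + T\right) + \left(L T + T\right) = \left(L + T\right) + \left(T + L T\right) = L + 2 T + L T$)
$\left(- 6 g{\left(5,-5 \right)} - 4\right) - -6700 = \left(- 6 \left(5 + 2 \left(-5\right) + 5 \left(-5\right)\right) - 4\right) - -6700 = \left(- 6 \left(5 - 10 - 25\right) - 4\right) + 6700 = \left(\left(-6\right) \left(-30\right) - 4\right) + 6700 = \left(180 - 4\right) + 6700 = 176 + 6700 = 6876$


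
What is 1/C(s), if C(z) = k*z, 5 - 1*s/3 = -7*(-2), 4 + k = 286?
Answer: -1/7614 ≈ -0.00013134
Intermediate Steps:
k = 282 (k = -4 + 286 = 282)
s = -27 (s = 15 - (-21)*(-2) = 15 - 3*14 = 15 - 42 = -27)
C(z) = 282*z
1/C(s) = 1/(282*(-27)) = 1/(-7614) = -1/7614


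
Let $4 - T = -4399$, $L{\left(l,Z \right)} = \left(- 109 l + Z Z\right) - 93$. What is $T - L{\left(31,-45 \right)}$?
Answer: $5850$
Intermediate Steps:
$L{\left(l,Z \right)} = -93 + Z^{2} - 109 l$ ($L{\left(l,Z \right)} = \left(- 109 l + Z^{2}\right) - 93 = \left(Z^{2} - 109 l\right) - 93 = -93 + Z^{2} - 109 l$)
$T = 4403$ ($T = 4 - -4399 = 4 + 4399 = 4403$)
$T - L{\left(31,-45 \right)} = 4403 - \left(-93 + \left(-45\right)^{2} - 3379\right) = 4403 - \left(-93 + 2025 - 3379\right) = 4403 - -1447 = 4403 + 1447 = 5850$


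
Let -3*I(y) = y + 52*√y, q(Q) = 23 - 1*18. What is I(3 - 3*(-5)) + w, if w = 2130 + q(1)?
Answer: 2129 - 52*√2 ≈ 2055.5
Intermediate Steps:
q(Q) = 5 (q(Q) = 23 - 18 = 5)
I(y) = -52*√y/3 - y/3 (I(y) = -(y + 52*√y)/3 = -52*√y/3 - y/3)
w = 2135 (w = 2130 + 5 = 2135)
I(3 - 3*(-5)) + w = (-52*√(3 - 3*(-5))/3 - (3 - 3*(-5))/3) + 2135 = (-52*√(3 + 15)/3 - (3 + 15)/3) + 2135 = (-52*√2 - ⅓*18) + 2135 = (-52*√2 - 6) + 2135 = (-6 - 52*√2) + 2135 = 2129 - 52*√2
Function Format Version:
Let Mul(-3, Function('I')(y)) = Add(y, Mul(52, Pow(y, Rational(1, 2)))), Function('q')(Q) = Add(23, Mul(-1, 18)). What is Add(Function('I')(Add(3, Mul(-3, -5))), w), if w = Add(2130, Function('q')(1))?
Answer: Add(2129, Mul(-52, Pow(2, Rational(1, 2)))) ≈ 2055.5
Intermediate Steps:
Function('q')(Q) = 5 (Function('q')(Q) = Add(23, -18) = 5)
Function('I')(y) = Add(Mul(Rational(-52, 3), Pow(y, Rational(1, 2))), Mul(Rational(-1, 3), y)) (Function('I')(y) = Mul(Rational(-1, 3), Add(y, Mul(52, Pow(y, Rational(1, 2))))) = Add(Mul(Rational(-52, 3), Pow(y, Rational(1, 2))), Mul(Rational(-1, 3), y)))
w = 2135 (w = Add(2130, 5) = 2135)
Add(Function('I')(Add(3, Mul(-3, -5))), w) = Add(Add(Mul(Rational(-52, 3), Pow(Add(3, Mul(-3, -5)), Rational(1, 2))), Mul(Rational(-1, 3), Add(3, Mul(-3, -5)))), 2135) = Add(Add(Mul(Rational(-52, 3), Pow(Add(3, 15), Rational(1, 2))), Mul(Rational(-1, 3), Add(3, 15))), 2135) = Add(Add(Mul(Rational(-52, 3), Pow(18, Rational(1, 2))), Mul(Rational(-1, 3), 18)), 2135) = Add(Add(Mul(Rational(-52, 3), Mul(3, Pow(2, Rational(1, 2)))), -6), 2135) = Add(Add(Mul(-52, Pow(2, Rational(1, 2))), -6), 2135) = Add(Add(-6, Mul(-52, Pow(2, Rational(1, 2)))), 2135) = Add(2129, Mul(-52, Pow(2, Rational(1, 2))))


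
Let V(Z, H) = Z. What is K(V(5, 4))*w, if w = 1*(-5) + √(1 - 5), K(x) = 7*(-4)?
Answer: 140 - 56*I ≈ 140.0 - 56.0*I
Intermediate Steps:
K(x) = -28
w = -5 + 2*I (w = -5 + √(-4) = -5 + 2*I ≈ -5.0 + 2.0*I)
K(V(5, 4))*w = -28*(-5 + 2*I) = 140 - 56*I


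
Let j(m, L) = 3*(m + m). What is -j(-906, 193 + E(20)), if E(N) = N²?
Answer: 5436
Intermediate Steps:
j(m, L) = 6*m (j(m, L) = 3*(2*m) = 6*m)
-j(-906, 193 + E(20)) = -6*(-906) = -1*(-5436) = 5436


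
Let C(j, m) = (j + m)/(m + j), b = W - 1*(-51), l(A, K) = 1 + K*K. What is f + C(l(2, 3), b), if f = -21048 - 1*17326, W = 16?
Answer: -38373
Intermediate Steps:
l(A, K) = 1 + K²
f = -38374 (f = -21048 - 17326 = -38374)
b = 67 (b = 16 - 1*(-51) = 16 + 51 = 67)
C(j, m) = 1 (C(j, m) = (j + m)/(j + m) = 1)
f + C(l(2, 3), b) = -38374 + 1 = -38373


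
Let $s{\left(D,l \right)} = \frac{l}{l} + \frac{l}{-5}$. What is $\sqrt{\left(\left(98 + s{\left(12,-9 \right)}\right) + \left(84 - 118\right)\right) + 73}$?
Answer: $\frac{\sqrt{3495}}{5} \approx 11.824$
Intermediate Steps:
$s{\left(D,l \right)} = 1 - \frac{l}{5}$ ($s{\left(D,l \right)} = 1 + l \left(- \frac{1}{5}\right) = 1 - \frac{l}{5}$)
$\sqrt{\left(\left(98 + s{\left(12,-9 \right)}\right) + \left(84 - 118\right)\right) + 73} = \sqrt{\left(\left(98 + \left(1 - - \frac{9}{5}\right)\right) + \left(84 - 118\right)\right) + 73} = \sqrt{\left(\left(98 + \left(1 + \frac{9}{5}\right)\right) - 34\right) + 73} = \sqrt{\left(\left(98 + \frac{14}{5}\right) - 34\right) + 73} = \sqrt{\left(\frac{504}{5} - 34\right) + 73} = \sqrt{\frac{334}{5} + 73} = \sqrt{\frac{699}{5}} = \frac{\sqrt{3495}}{5}$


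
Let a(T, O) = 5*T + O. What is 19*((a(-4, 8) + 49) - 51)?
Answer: -266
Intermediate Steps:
a(T, O) = O + 5*T
19*((a(-4, 8) + 49) - 51) = 19*(((8 + 5*(-4)) + 49) - 51) = 19*(((8 - 20) + 49) - 51) = 19*((-12 + 49) - 51) = 19*(37 - 51) = 19*(-14) = -266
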